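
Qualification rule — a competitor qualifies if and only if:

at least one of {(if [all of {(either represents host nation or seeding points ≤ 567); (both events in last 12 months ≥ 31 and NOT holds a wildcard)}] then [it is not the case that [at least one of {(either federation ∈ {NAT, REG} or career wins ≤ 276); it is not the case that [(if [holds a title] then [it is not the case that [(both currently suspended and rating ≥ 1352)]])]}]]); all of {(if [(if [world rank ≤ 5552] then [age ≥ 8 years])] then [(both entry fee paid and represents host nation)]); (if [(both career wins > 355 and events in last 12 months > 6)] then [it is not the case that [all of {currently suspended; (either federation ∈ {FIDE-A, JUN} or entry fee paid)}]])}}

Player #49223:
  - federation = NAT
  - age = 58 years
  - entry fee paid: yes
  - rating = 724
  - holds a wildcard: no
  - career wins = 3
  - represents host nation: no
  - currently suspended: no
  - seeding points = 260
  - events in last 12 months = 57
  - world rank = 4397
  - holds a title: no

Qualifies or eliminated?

Atomic conditions:
  represents host nation: no → false
  seeding points ≤ 567: 260 ≤ 567 is true
  events in last 12 months ≥ 31: 57 ≥ 31 is true
  NOT holds a wildcard: no → true
  federation ∈ {NAT, REG}: NAT is in the set → true
  career wins ≤ 276: 3 ≤ 276 is true
  holds a title: no → false
  currently suspended: no → false
  rating ≥ 1352: 724 ≥ 1352 is false
  world rank ≤ 5552: 4397 ≤ 5552 is true
  age ≥ 8 years: 58 ≥ 8 is true
  entry fee paid: yes → true
  career wins > 355: 3 > 355 is false
  events in last 12 months > 6: 57 > 6 is true
  federation ∈ {FIDE-A, JUN}: NAT is not in the set → false
Combine:
[1.1.1] false OR true = true
[1.1.2] true AND true = true
[1.1] true AND true = true
[1.2.1.1] true OR true = true
[1.2.1.2.1.2.1] false AND false = false
[1.2.1.2.1.2] NOT false = true
[1.2.1.2.1] false → true (antecedent false ⇒ implication holds) = true
[1.2.1.2] NOT true = false
[1.2.1] true OR false = true
[1.2] NOT true = false
[1] true → false = false
[2.1.1] true → true = true
[2.1.2] true AND false = false
[2.1] true → false = false
[2.2.1] false AND true = false
[2.2.2.1.2] false OR true = true
[2.2.2.1] false AND true = false
[2.2.2] NOT false = true
[2.2] false → true (antecedent false ⇒ implication holds) = true
[2] false AND true = false
[root] false OR false = false
Overall: false → eliminated

Eliminated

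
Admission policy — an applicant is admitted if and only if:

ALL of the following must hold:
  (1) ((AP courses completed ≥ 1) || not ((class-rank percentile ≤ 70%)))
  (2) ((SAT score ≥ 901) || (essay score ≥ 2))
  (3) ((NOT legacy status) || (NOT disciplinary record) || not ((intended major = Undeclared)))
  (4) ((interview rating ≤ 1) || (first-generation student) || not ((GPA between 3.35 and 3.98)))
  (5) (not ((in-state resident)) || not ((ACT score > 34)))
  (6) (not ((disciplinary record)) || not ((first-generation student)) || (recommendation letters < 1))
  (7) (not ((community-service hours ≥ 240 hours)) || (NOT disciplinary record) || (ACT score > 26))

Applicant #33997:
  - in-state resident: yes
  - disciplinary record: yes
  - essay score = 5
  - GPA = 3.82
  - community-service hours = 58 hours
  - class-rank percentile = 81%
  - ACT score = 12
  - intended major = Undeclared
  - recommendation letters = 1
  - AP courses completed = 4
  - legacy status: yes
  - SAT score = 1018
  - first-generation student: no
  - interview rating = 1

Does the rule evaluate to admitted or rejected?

Rejected

Atomic conditions:
  AP courses completed ≥ 1: 4 ≥ 1 is true
  class-rank percentile ≤ 70%: 81 ≤ 70 is false
  SAT score ≥ 901: 1018 ≥ 901 is true
  essay score ≥ 2: 5 ≥ 2 is true
  NOT legacy status: yes → false
  NOT disciplinary record: yes → false
  intended major = Undeclared: Undeclared == Undeclared is true
  interview rating ≤ 1: 1 ≤ 1 is true
  first-generation student: no → false
  GPA between 3.35 and 3.98: 3.82 in [3.35, 3.98] is true
  in-state resident: yes → true
  ACT score > 34: 12 > 34 is false
  disciplinary record: yes → true
  recommendation letters < 1: 1 < 1 is false
  community-service hours ≥ 240 hours: 58 ≥ 240 is false
  ACT score > 26: 12 > 26 is false
Combine:
[1.2] NOT false = true
[1] true OR true = true
[2] true OR true = true
[3.3] NOT true = false
[3] false OR false OR false = false
[4.3] NOT true = false
[4] true OR false OR false = true
[5.1] NOT true = false
[5.2] NOT false = true
[5] false OR true = true
[6.1] NOT true = false
[6.2] NOT false = true
[6] false OR true OR false = true
[7.1] NOT false = true
[7] true OR false OR false = true
[root] true AND true AND false AND true AND true AND true AND true = false
Overall: false → rejected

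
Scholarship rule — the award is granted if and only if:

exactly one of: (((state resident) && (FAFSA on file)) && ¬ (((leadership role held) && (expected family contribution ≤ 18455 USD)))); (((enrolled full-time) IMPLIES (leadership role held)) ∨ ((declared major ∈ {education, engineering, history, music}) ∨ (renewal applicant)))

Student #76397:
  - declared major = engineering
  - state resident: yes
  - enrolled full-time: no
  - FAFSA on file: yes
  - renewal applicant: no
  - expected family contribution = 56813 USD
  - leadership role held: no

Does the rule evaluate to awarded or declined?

Declined

Atomic conditions:
  state resident: yes → true
  FAFSA on file: yes → true
  leadership role held: no → false
  expected family contribution ≤ 18455 USD: 56813 ≤ 18455 is false
  enrolled full-time: no → false
  declared major ∈ {education, engineering, history, music}: engineering is in the set → true
  renewal applicant: no → false
Combine:
[1.1] true AND true = true
[1.2.1] false AND false = false
[1.2] NOT false = true
[1] true AND true = true
[2.1] false → false (antecedent false ⇒ implication holds) = true
[2.2] true OR false = true
[2] true OR true = true
[root] exactly-one(true, true) = false
Overall: false → declined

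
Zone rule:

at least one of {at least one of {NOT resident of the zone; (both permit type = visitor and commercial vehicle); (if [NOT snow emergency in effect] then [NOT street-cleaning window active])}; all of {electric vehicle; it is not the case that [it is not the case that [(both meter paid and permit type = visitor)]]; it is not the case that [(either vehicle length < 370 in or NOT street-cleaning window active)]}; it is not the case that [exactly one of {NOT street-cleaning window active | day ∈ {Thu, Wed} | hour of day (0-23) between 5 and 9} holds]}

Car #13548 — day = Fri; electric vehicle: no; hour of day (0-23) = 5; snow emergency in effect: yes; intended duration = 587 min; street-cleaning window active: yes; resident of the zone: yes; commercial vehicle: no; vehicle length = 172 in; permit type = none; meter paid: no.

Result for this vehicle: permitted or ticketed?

Permitted

Atomic conditions:
  NOT resident of the zone: yes → false
  permit type = visitor: none == visitor is false
  commercial vehicle: no → false
  NOT snow emergency in effect: yes → false
  NOT street-cleaning window active: yes → false
  electric vehicle: no → false
  meter paid: no → false
  vehicle length < 370 in: 172 < 370 is true
  day ∈ {Thu, Wed}: Fri is not in the set → false
  hour of day (0-23) between 5 and 9: 5 in [5, 9] is true
Combine:
[1.2] false AND false = false
[1.3] false → false (antecedent false ⇒ implication holds) = true
[1] false OR false OR true = true
[2.2.1.1] false AND false = false
[2.2.1] NOT false = true
[2.2] NOT true = false
[2.3.1] true OR false = true
[2.3] NOT true = false
[2] false AND false AND false = false
[3.1] exactly-one(false, false, true) = true
[3] NOT true = false
[root] true OR false OR false = true
Overall: true → permitted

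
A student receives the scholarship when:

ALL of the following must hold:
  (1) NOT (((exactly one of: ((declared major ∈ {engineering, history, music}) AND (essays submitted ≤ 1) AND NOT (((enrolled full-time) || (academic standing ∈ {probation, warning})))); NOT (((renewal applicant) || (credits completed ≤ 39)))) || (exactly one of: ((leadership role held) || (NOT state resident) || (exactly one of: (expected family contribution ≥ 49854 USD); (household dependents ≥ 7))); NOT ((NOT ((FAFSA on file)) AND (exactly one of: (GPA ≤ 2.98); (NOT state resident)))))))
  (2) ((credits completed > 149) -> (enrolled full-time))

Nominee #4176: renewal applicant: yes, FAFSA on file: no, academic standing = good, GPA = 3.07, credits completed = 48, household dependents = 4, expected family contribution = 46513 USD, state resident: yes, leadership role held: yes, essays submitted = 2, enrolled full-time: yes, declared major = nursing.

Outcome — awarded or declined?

Awarded

Atomic conditions:
  declared major ∈ {engineering, history, music}: nursing is not in the set → false
  essays submitted ≤ 1: 2 ≤ 1 is false
  enrolled full-time: yes → true
  academic standing ∈ {probation, warning}: good is not in the set → false
  renewal applicant: yes → true
  credits completed ≤ 39: 48 ≤ 39 is false
  leadership role held: yes → true
  NOT state resident: yes → false
  expected family contribution ≥ 49854 USD: 46513 ≥ 49854 is false
  household dependents ≥ 7: 4 ≥ 7 is false
  FAFSA on file: no → false
  GPA ≤ 2.98: 3.07 ≤ 2.98 is false
  credits completed > 149: 48 > 149 is false
Combine:
[1.1.1.1.3.1] true OR false = true
[1.1.1.1.3] NOT true = false
[1.1.1.1] false AND false AND false = false
[1.1.1.2.1] true OR false = true
[1.1.1.2] NOT true = false
[1.1.1] exactly-one(false, false) = false
[1.1.2.1.3] exactly-one(false, false) = false
[1.1.2.1] true OR false OR false = true
[1.1.2.2.1.1] NOT false = true
[1.1.2.2.1.2] exactly-one(false, false) = false
[1.1.2.2.1] true AND false = false
[1.1.2.2] NOT false = true
[1.1.2] exactly-one(true, true) = false
[1.1] false OR false = false
[1] NOT false = true
[2] false → true (antecedent false ⇒ implication holds) = true
[root] true AND true = true
Overall: true → awarded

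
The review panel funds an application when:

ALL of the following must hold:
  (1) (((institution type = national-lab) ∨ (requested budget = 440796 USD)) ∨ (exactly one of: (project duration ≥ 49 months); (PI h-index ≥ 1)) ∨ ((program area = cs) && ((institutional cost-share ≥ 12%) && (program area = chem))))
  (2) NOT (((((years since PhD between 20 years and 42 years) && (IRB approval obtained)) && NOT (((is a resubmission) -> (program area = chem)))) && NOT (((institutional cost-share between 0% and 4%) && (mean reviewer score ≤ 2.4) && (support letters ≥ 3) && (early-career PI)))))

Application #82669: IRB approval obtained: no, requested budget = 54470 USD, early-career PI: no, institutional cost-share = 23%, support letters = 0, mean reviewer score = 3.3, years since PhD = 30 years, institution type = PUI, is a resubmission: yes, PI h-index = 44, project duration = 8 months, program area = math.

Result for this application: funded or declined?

Funded

Atomic conditions:
  institution type = national-lab: PUI == national-lab is false
  requested budget = 440796 USD: 54470 == 440796 is false
  project duration ≥ 49 months: 8 ≥ 49 is false
  PI h-index ≥ 1: 44 ≥ 1 is true
  program area = cs: math == cs is false
  institutional cost-share ≥ 12%: 23 ≥ 12 is true
  program area = chem: math == chem is false
  years since PhD between 20 years and 42 years: 30 in [20, 42] is true
  IRB approval obtained: no → false
  is a resubmission: yes → true
  institutional cost-share between 0% and 4%: 23 in [0, 4] is false
  mean reviewer score ≤ 2.4: 3.3 ≤ 2.4 is false
  support letters ≥ 3: 0 ≥ 3 is false
  early-career PI: no → false
Combine:
[1.1] false OR false = false
[1.2] exactly-one(false, true) = true
[1.3.2] true AND false = false
[1.3] false AND false = false
[1] false OR true OR false = true
[2.1.1.1] true AND false = false
[2.1.1.2.1] true → false = false
[2.1.1.2] NOT false = true
[2.1.1] false AND true = false
[2.1.2.1] false AND false AND false AND false = false
[2.1.2] NOT false = true
[2.1] false AND true = false
[2] NOT false = true
[root] true AND true = true
Overall: true → funded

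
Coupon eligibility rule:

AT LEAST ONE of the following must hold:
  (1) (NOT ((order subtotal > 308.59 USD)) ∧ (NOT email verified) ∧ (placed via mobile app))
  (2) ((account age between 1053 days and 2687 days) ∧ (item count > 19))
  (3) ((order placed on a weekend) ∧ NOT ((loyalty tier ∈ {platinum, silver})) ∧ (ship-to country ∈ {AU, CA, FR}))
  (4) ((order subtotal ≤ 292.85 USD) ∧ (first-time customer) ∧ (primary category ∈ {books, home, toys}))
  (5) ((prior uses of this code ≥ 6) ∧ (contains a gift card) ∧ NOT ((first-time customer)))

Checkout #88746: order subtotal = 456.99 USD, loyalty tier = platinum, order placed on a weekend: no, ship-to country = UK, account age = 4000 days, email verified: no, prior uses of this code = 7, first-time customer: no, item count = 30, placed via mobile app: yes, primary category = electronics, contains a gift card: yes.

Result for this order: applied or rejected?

Applied

Atomic conditions:
  order subtotal > 308.59 USD: 456.99 > 308.59 is true
  NOT email verified: no → true
  placed via mobile app: yes → true
  account age between 1053 days and 2687 days: 4000 in [1053, 2687] is false
  item count > 19: 30 > 19 is true
  order placed on a weekend: no → false
  loyalty tier ∈ {platinum, silver}: platinum is in the set → true
  ship-to country ∈ {AU, CA, FR}: UK is not in the set → false
  order subtotal ≤ 292.85 USD: 456.99 ≤ 292.85 is false
  first-time customer: no → false
  primary category ∈ {books, home, toys}: electronics is not in the set → false
  prior uses of this code ≥ 6: 7 ≥ 6 is true
  contains a gift card: yes → true
Combine:
[1.1] NOT true = false
[1] false AND true AND true = false
[2] false AND true = false
[3.2] NOT true = false
[3] false AND false AND false = false
[4] false AND false AND false = false
[5.3] NOT false = true
[5] true AND true AND true = true
[root] false OR false OR false OR false OR true = true
Overall: true → applied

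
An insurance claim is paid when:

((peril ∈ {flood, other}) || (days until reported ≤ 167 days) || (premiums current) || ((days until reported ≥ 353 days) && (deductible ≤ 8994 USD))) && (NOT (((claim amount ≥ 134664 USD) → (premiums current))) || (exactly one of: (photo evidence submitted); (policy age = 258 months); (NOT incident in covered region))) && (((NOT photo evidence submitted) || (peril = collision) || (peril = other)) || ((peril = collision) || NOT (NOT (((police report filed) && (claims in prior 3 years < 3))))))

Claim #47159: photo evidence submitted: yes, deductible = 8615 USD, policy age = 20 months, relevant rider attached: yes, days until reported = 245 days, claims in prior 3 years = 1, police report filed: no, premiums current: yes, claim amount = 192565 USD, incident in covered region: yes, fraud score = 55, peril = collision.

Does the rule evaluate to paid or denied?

Atomic conditions:
  peril ∈ {flood, other}: collision is not in the set → false
  days until reported ≤ 167 days: 245 ≤ 167 is false
  premiums current: yes → true
  days until reported ≥ 353 days: 245 ≥ 353 is false
  deductible ≤ 8994 USD: 8615 ≤ 8994 is true
  claim amount ≥ 134664 USD: 192565 ≥ 134664 is true
  photo evidence submitted: yes → true
  policy age = 258 months: 20 == 258 is false
  NOT incident in covered region: yes → false
  NOT photo evidence submitted: yes → false
  peril = collision: collision == collision is true
  peril = other: collision == other is false
  police report filed: no → false
  claims in prior 3 years < 3: 1 < 3 is true
Combine:
[1.4] false AND true = false
[1] false OR false OR true OR false = true
[2.1.1] true → true = true
[2.1] NOT true = false
[2.2] exactly-one(true, false, false) = true
[2] false OR true = true
[3.1] false OR true OR false = true
[3.2.2.1.1] false AND true = false
[3.2.2.1] NOT false = true
[3.2.2] NOT true = false
[3.2] true OR false = true
[3] true OR true = true
[root] true AND true AND true = true
Overall: true → paid

Paid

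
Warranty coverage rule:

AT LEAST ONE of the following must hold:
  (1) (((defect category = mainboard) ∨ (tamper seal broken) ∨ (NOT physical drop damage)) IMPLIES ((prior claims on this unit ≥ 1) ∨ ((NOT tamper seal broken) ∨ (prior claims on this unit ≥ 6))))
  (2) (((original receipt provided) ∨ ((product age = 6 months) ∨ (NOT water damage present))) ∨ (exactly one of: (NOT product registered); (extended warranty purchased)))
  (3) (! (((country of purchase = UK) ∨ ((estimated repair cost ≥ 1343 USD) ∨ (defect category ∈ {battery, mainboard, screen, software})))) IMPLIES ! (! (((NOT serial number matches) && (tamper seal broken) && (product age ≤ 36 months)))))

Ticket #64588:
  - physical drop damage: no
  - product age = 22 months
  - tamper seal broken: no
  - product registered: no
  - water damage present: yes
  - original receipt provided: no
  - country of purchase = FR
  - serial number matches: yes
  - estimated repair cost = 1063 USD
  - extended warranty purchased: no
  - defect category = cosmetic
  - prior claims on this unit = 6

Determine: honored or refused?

Honored

Atomic conditions:
  defect category = mainboard: cosmetic == mainboard is false
  tamper seal broken: no → false
  NOT physical drop damage: no → true
  prior claims on this unit ≥ 1: 6 ≥ 1 is true
  NOT tamper seal broken: no → true
  prior claims on this unit ≥ 6: 6 ≥ 6 is true
  original receipt provided: no → false
  product age = 6 months: 22 == 6 is false
  NOT water damage present: yes → false
  NOT product registered: no → true
  extended warranty purchased: no → false
  country of purchase = UK: FR == UK is false
  estimated repair cost ≥ 1343 USD: 1063 ≥ 1343 is false
  defect category ∈ {battery, mainboard, screen, software}: cosmetic is not in the set → false
  NOT serial number matches: yes → false
  product age ≤ 36 months: 22 ≤ 36 is true
Combine:
[1.1] false OR false OR true = true
[1.2.2] true OR true = true
[1.2] true OR true = true
[1] true → true = true
[2.1.2] false OR false = false
[2.1] false OR false = false
[2.2] exactly-one(true, false) = true
[2] false OR true = true
[3.1.1.2] false OR false = false
[3.1.1] false OR false = false
[3.1] NOT false = true
[3.2.1.1] false AND false AND true = false
[3.2.1] NOT false = true
[3.2] NOT true = false
[3] true → false = false
[root] true OR true OR false = true
Overall: true → honored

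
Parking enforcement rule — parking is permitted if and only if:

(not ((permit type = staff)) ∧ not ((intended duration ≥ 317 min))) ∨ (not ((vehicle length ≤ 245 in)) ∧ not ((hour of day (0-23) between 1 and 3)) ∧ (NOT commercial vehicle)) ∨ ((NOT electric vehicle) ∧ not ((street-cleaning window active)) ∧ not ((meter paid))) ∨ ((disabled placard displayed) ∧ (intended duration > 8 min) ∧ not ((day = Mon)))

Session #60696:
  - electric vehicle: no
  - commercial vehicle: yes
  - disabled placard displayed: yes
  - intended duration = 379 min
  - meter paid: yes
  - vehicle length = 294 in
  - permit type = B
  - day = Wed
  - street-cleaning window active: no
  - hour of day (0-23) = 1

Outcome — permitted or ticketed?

Permitted

Atomic conditions:
  permit type = staff: B == staff is false
  intended duration ≥ 317 min: 379 ≥ 317 is true
  vehicle length ≤ 245 in: 294 ≤ 245 is false
  hour of day (0-23) between 1 and 3: 1 in [1, 3] is true
  NOT commercial vehicle: yes → false
  NOT electric vehicle: no → true
  street-cleaning window active: no → false
  meter paid: yes → true
  disabled placard displayed: yes → true
  intended duration > 8 min: 379 > 8 is true
  day = Mon: Wed == Mon is false
Combine:
[1.1] NOT false = true
[1.2] NOT true = false
[1] true AND false = false
[2.1] NOT false = true
[2.2] NOT true = false
[2] true AND false AND false = false
[3.2] NOT false = true
[3.3] NOT true = false
[3] true AND true AND false = false
[4.3] NOT false = true
[4] true AND true AND true = true
[root] false OR false OR false OR true = true
Overall: true → permitted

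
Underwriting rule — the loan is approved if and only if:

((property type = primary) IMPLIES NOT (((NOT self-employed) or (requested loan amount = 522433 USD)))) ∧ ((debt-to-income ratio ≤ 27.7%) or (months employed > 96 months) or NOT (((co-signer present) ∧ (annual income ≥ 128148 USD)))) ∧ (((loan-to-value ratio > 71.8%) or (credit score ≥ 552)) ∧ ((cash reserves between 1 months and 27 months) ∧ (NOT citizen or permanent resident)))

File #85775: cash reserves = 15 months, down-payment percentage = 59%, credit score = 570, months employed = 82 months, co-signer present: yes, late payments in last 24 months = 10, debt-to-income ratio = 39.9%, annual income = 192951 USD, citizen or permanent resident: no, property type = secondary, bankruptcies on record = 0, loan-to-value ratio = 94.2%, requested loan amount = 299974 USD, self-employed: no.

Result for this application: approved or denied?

Atomic conditions:
  property type = primary: secondary == primary is false
  NOT self-employed: no → true
  requested loan amount = 522433 USD: 299974 == 522433 is false
  debt-to-income ratio ≤ 27.7%: 39.9 ≤ 27.7 is false
  months employed > 96 months: 82 > 96 is false
  co-signer present: yes → true
  annual income ≥ 128148 USD: 192951 ≥ 128148 is true
  loan-to-value ratio > 71.8%: 94.2 > 71.8 is true
  credit score ≥ 552: 570 ≥ 552 is true
  cash reserves between 1 months and 27 months: 15 in [1, 27] is true
  NOT citizen or permanent resident: no → true
Combine:
[1.2.1] true OR false = true
[1.2] NOT true = false
[1] false → false (antecedent false ⇒ implication holds) = true
[2.3.1] true AND true = true
[2.3] NOT true = false
[2] false OR false OR false = false
[3.1] true OR true = true
[3.2] true AND true = true
[3] true AND true = true
[root] true AND false AND true = false
Overall: false → denied

Denied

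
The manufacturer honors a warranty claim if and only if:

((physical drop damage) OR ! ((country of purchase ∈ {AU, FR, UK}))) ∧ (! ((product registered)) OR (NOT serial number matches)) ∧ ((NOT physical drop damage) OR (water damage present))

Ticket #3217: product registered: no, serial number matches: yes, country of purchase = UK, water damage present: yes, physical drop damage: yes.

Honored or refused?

Honored

Atomic conditions:
  physical drop damage: yes → true
  country of purchase ∈ {AU, FR, UK}: UK is in the set → true
  product registered: no → false
  NOT serial number matches: yes → false
  NOT physical drop damage: yes → false
  water damage present: yes → true
Combine:
[1.2] NOT true = false
[1] true OR false = true
[2.1] NOT false = true
[2] true OR false = true
[3] false OR true = true
[root] true AND true AND true = true
Overall: true → honored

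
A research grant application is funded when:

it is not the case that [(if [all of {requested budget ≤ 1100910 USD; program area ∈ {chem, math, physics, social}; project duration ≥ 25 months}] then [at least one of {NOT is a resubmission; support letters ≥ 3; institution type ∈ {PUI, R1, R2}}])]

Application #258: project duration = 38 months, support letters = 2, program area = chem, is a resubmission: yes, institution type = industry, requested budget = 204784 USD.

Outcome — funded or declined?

Funded

Atomic conditions:
  requested budget ≤ 1100910 USD: 204784 ≤ 1100910 is true
  program area ∈ {chem, math, physics, social}: chem is in the set → true
  project duration ≥ 25 months: 38 ≥ 25 is true
  NOT is a resubmission: yes → false
  support letters ≥ 3: 2 ≥ 3 is false
  institution type ∈ {PUI, R1, R2}: industry is not in the set → false
Combine:
[1.1] true AND true AND true = true
[1.2] false OR false OR false = false
[1] true → false = false
[root] NOT false = true
Overall: true → funded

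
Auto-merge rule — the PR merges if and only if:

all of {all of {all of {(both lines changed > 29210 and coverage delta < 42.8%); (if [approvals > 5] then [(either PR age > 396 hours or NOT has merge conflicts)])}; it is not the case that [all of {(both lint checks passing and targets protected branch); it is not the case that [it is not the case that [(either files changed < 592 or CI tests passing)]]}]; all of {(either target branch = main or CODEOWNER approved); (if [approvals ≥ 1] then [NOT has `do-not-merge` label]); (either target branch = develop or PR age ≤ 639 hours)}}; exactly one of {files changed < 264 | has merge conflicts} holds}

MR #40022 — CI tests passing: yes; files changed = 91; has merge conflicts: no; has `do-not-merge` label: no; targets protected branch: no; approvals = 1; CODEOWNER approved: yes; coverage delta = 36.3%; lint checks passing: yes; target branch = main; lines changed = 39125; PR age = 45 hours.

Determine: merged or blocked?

Merged

Atomic conditions:
  lines changed > 29210: 39125 > 29210 is true
  coverage delta < 42.8%: 36.3 < 42.8 is true
  approvals > 5: 1 > 5 is false
  PR age > 396 hours: 45 > 396 is false
  NOT has merge conflicts: no → true
  lint checks passing: yes → true
  targets protected branch: no → false
  files changed < 592: 91 < 592 is true
  CI tests passing: yes → true
  target branch = main: main == main is true
  CODEOWNER approved: yes → true
  approvals ≥ 1: 1 ≥ 1 is true
  NOT has `do-not-merge` label: no → true
  target branch = develop: main == develop is false
  PR age ≤ 639 hours: 45 ≤ 639 is true
  files changed < 264: 91 < 264 is true
  has merge conflicts: no → false
Combine:
[1.1.1] true AND true = true
[1.1.2.2] false OR true = true
[1.1.2] false → true (antecedent false ⇒ implication holds) = true
[1.1] true AND true = true
[1.2.1.1] true AND false = false
[1.2.1.2.1.1] true OR true = true
[1.2.1.2.1] NOT true = false
[1.2.1.2] NOT false = true
[1.2.1] false AND true = false
[1.2] NOT false = true
[1.3.1] true OR true = true
[1.3.2] true → true = true
[1.3.3] false OR true = true
[1.3] true AND true AND true = true
[1] true AND true AND true = true
[2] exactly-one(true, false) = true
[root] true AND true = true
Overall: true → merged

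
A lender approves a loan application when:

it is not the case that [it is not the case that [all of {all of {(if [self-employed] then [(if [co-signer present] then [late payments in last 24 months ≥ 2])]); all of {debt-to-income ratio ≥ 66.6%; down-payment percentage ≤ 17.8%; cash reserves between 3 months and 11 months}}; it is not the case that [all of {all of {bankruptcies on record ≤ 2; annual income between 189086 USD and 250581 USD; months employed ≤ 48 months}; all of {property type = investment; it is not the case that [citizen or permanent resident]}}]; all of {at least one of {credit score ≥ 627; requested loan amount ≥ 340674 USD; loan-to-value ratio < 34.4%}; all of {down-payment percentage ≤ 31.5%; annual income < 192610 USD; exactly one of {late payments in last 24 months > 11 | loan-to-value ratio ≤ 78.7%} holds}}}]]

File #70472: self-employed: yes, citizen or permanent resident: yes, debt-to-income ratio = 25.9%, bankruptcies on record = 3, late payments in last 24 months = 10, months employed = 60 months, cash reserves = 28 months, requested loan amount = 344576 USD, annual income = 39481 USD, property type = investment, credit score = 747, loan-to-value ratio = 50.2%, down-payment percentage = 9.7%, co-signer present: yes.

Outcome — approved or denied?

Denied

Atomic conditions:
  self-employed: yes → true
  co-signer present: yes → true
  late payments in last 24 months ≥ 2: 10 ≥ 2 is true
  debt-to-income ratio ≥ 66.6%: 25.9 ≥ 66.6 is false
  down-payment percentage ≤ 17.8%: 9.7 ≤ 17.8 is true
  cash reserves between 3 months and 11 months: 28 in [3, 11] is false
  bankruptcies on record ≤ 2: 3 ≤ 2 is false
  annual income between 189086 USD and 250581 USD: 39481 in [189086, 250581] is false
  months employed ≤ 48 months: 60 ≤ 48 is false
  property type = investment: investment == investment is true
  citizen or permanent resident: yes → true
  credit score ≥ 627: 747 ≥ 627 is true
  requested loan amount ≥ 340674 USD: 344576 ≥ 340674 is true
  loan-to-value ratio < 34.4%: 50.2 < 34.4 is false
  down-payment percentage ≤ 31.5%: 9.7 ≤ 31.5 is true
  annual income < 192610 USD: 39481 < 192610 is true
  late payments in last 24 months > 11: 10 > 11 is false
  loan-to-value ratio ≤ 78.7%: 50.2 ≤ 78.7 is true
Combine:
[1.1.1.1.2] true → true = true
[1.1.1.1] true → true = true
[1.1.1.2] false AND true AND false = false
[1.1.1] true AND false = false
[1.1.2.1.1] false AND false AND false = false
[1.1.2.1.2.2] NOT true = false
[1.1.2.1.2] true AND false = false
[1.1.2.1] false AND false = false
[1.1.2] NOT false = true
[1.1.3.1] true OR true OR false = true
[1.1.3.2.3] exactly-one(false, true) = true
[1.1.3.2] true AND true AND true = true
[1.1.3] true AND true = true
[1.1] false AND true AND true = false
[1] NOT false = true
[root] NOT true = false
Overall: false → denied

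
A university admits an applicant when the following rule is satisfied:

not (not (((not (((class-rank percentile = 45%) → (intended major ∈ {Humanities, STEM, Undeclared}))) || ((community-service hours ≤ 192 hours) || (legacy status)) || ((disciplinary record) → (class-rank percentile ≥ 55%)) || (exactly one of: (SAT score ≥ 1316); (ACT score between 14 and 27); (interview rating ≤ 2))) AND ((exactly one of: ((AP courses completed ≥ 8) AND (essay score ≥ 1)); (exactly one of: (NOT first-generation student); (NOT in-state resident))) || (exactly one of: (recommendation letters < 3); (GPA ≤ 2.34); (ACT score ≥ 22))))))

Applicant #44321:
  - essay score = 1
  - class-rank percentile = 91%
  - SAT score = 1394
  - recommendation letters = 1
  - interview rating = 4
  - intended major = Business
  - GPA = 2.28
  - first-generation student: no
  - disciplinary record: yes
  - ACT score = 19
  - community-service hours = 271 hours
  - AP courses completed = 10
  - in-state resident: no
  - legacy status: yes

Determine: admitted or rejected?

Atomic conditions:
  class-rank percentile = 45%: 91 == 45 is false
  intended major ∈ {Humanities, STEM, Undeclared}: Business is not in the set → false
  community-service hours ≤ 192 hours: 271 ≤ 192 is false
  legacy status: yes → true
  disciplinary record: yes → true
  class-rank percentile ≥ 55%: 91 ≥ 55 is true
  SAT score ≥ 1316: 1394 ≥ 1316 is true
  ACT score between 14 and 27: 19 in [14, 27] is true
  interview rating ≤ 2: 4 ≤ 2 is false
  AP courses completed ≥ 8: 10 ≥ 8 is true
  essay score ≥ 1: 1 ≥ 1 is true
  NOT first-generation student: no → true
  NOT in-state resident: no → true
  recommendation letters < 3: 1 < 3 is true
  GPA ≤ 2.34: 2.28 ≤ 2.34 is true
  ACT score ≥ 22: 19 ≥ 22 is false
Combine:
[1.1.1.1.1] false → false (antecedent false ⇒ implication holds) = true
[1.1.1.1] NOT true = false
[1.1.1.2] false OR true = true
[1.1.1.3] true → true = true
[1.1.1.4] exactly-one(true, true, false) = false
[1.1.1] false OR true OR true OR false = true
[1.1.2.1.1] true AND true = true
[1.1.2.1.2] exactly-one(true, true) = false
[1.1.2.1] exactly-one(true, false) = true
[1.1.2.2] exactly-one(true, true, false) = false
[1.1.2] true OR false = true
[1.1] true AND true = true
[1] NOT true = false
[root] NOT false = true
Overall: true → admitted

Admitted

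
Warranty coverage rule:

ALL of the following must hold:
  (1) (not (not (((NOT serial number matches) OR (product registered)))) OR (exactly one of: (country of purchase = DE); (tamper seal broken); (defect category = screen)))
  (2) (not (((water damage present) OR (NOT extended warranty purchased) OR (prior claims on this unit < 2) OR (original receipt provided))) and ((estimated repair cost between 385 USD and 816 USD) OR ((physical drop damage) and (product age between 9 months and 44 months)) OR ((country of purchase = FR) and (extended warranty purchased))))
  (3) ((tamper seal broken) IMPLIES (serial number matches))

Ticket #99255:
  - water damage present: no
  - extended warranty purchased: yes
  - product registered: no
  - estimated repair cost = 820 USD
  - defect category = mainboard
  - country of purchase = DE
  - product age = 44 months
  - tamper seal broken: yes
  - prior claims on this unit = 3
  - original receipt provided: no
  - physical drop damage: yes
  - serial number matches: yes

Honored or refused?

Atomic conditions:
  NOT serial number matches: yes → false
  product registered: no → false
  country of purchase = DE: DE == DE is true
  tamper seal broken: yes → true
  defect category = screen: mainboard == screen is false
  water damage present: no → false
  NOT extended warranty purchased: yes → false
  prior claims on this unit < 2: 3 < 2 is false
  original receipt provided: no → false
  estimated repair cost between 385 USD and 816 USD: 820 in [385, 816] is false
  physical drop damage: yes → true
  product age between 9 months and 44 months: 44 in [9, 44] is true
  country of purchase = FR: DE == FR is false
  extended warranty purchased: yes → true
  serial number matches: yes → true
Combine:
[1.1.1.1] false OR false = false
[1.1.1] NOT false = true
[1.1] NOT true = false
[1.2] exactly-one(true, true, false) = false
[1] false OR false = false
[2.1.1] false OR false OR false OR false = false
[2.1] NOT false = true
[2.2.2] true AND true = true
[2.2.3] false AND true = false
[2.2] false OR true OR false = true
[2] true AND true = true
[3] true → true = true
[root] false AND true AND true = false
Overall: false → refused

Refused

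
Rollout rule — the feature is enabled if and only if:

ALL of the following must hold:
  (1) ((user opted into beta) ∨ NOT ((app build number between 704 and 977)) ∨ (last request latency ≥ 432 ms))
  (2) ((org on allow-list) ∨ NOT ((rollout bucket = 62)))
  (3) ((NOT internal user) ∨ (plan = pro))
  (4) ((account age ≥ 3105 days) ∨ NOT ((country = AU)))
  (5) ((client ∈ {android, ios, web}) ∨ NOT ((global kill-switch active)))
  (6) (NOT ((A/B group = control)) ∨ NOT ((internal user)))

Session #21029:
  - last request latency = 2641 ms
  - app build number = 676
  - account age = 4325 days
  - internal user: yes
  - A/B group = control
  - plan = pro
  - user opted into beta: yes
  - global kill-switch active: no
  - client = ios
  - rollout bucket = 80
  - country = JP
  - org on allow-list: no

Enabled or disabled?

Disabled

Atomic conditions:
  user opted into beta: yes → true
  app build number between 704 and 977: 676 in [704, 977] is false
  last request latency ≥ 432 ms: 2641 ≥ 432 is true
  org on allow-list: no → false
  rollout bucket = 62: 80 == 62 is false
  NOT internal user: yes → false
  plan = pro: pro == pro is true
  account age ≥ 3105 days: 4325 ≥ 3105 is true
  country = AU: JP == AU is false
  client ∈ {android, ios, web}: ios is in the set → true
  global kill-switch active: no → false
  A/B group = control: control == control is true
  internal user: yes → true
Combine:
[1.2] NOT false = true
[1] true OR true OR true = true
[2.2] NOT false = true
[2] false OR true = true
[3] false OR true = true
[4.2] NOT false = true
[4] true OR true = true
[5.2] NOT false = true
[5] true OR true = true
[6.1] NOT true = false
[6.2] NOT true = false
[6] false OR false = false
[root] true AND true AND true AND true AND true AND false = false
Overall: false → disabled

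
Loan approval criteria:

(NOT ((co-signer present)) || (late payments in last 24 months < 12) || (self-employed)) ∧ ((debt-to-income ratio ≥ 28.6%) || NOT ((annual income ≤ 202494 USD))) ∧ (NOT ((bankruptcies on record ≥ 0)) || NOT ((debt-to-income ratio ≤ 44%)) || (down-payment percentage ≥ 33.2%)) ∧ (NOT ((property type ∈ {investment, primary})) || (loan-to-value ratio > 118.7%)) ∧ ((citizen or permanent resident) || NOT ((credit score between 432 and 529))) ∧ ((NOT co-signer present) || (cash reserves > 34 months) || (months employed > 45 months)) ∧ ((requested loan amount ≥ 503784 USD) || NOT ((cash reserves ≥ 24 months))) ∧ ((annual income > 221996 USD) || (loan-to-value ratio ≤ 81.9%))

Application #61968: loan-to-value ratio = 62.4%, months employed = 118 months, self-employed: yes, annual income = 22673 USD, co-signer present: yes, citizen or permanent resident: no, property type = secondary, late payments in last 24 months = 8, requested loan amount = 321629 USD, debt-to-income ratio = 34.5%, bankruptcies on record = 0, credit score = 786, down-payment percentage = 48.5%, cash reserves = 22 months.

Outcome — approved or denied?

Approved

Atomic conditions:
  co-signer present: yes → true
  late payments in last 24 months < 12: 8 < 12 is true
  self-employed: yes → true
  debt-to-income ratio ≥ 28.6%: 34.5 ≥ 28.6 is true
  annual income ≤ 202494 USD: 22673 ≤ 202494 is true
  bankruptcies on record ≥ 0: 0 ≥ 0 is true
  debt-to-income ratio ≤ 44%: 34.5 ≤ 44 is true
  down-payment percentage ≥ 33.2%: 48.5 ≥ 33.2 is true
  property type ∈ {investment, primary}: secondary is not in the set → false
  loan-to-value ratio > 118.7%: 62.4 > 118.7 is false
  citizen or permanent resident: no → false
  credit score between 432 and 529: 786 in [432, 529] is false
  NOT co-signer present: yes → false
  cash reserves > 34 months: 22 > 34 is false
  months employed > 45 months: 118 > 45 is true
  requested loan amount ≥ 503784 USD: 321629 ≥ 503784 is false
  cash reserves ≥ 24 months: 22 ≥ 24 is false
  annual income > 221996 USD: 22673 > 221996 is false
  loan-to-value ratio ≤ 81.9%: 62.4 ≤ 81.9 is true
Combine:
[1.1] NOT true = false
[1] false OR true OR true = true
[2.2] NOT true = false
[2] true OR false = true
[3.1] NOT true = false
[3.2] NOT true = false
[3] false OR false OR true = true
[4.1] NOT false = true
[4] true OR false = true
[5.2] NOT false = true
[5] false OR true = true
[6] false OR false OR true = true
[7.2] NOT false = true
[7] false OR true = true
[8] false OR true = true
[root] true AND true AND true AND true AND true AND true AND true AND true = true
Overall: true → approved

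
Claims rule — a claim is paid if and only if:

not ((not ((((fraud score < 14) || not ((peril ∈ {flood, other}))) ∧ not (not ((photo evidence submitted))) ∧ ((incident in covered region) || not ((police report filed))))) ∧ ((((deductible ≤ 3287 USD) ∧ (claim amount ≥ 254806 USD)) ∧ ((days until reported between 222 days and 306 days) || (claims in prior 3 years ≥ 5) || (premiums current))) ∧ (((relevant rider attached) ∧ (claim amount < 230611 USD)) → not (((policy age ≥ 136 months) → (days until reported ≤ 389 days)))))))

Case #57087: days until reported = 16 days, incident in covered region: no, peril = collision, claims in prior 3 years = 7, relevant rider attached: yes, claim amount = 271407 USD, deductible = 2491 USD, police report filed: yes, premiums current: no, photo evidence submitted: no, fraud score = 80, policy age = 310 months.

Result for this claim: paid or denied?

Atomic conditions:
  fraud score < 14: 80 < 14 is false
  peril ∈ {flood, other}: collision is not in the set → false
  photo evidence submitted: no → false
  incident in covered region: no → false
  police report filed: yes → true
  deductible ≤ 3287 USD: 2491 ≤ 3287 is true
  claim amount ≥ 254806 USD: 271407 ≥ 254806 is true
  days until reported between 222 days and 306 days: 16 in [222, 306] is false
  claims in prior 3 years ≥ 5: 7 ≥ 5 is true
  premiums current: no → false
  relevant rider attached: yes → true
  claim amount < 230611 USD: 271407 < 230611 is false
  policy age ≥ 136 months: 310 ≥ 136 is true
  days until reported ≤ 389 days: 16 ≤ 389 is true
Combine:
[1.1.1.1.2] NOT false = true
[1.1.1.1] false OR true = true
[1.1.1.2.1] NOT false = true
[1.1.1.2] NOT true = false
[1.1.1.3.2] NOT true = false
[1.1.1.3] false OR false = false
[1.1.1] true AND false AND false = false
[1.1] NOT false = true
[1.2.1.1] true AND true = true
[1.2.1.2] false OR true OR false = true
[1.2.1] true AND true = true
[1.2.2.1] true AND false = false
[1.2.2.2.1] true → true = true
[1.2.2.2] NOT true = false
[1.2.2] false → false (antecedent false ⇒ implication holds) = true
[1.2] true AND true = true
[1] true AND true = true
[root] NOT true = false
Overall: false → denied

Denied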